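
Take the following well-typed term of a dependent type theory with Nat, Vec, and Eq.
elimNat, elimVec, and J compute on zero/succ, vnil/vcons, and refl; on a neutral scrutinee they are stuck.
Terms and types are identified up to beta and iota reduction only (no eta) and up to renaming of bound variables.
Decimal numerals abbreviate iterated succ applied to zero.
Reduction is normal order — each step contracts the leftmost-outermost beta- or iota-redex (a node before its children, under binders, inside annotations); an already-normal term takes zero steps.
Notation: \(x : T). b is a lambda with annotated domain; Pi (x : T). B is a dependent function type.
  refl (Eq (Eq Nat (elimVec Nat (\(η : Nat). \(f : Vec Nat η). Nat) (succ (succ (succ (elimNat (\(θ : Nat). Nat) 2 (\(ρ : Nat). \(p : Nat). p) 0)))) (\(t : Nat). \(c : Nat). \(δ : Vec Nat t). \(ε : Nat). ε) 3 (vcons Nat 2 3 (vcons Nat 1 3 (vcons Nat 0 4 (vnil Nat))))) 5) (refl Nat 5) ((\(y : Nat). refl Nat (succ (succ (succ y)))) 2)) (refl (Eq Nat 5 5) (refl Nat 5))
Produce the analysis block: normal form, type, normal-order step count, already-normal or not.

reduced normal form:
  refl (Eq (Eq Nat 5 5) (refl Nat 5) (refl Nat 5)) (refl (Eq Nat 5 5) (refl Nat 5))
inferred type:
  Eq (Eq (Eq Nat 5 5) (refl Nat 5) (refl Nat 5)) (refl (Eq Nat 5 5) (refl Nat 5)) (refl (Eq Nat 5 5) (refl Nat 5))
steps to reach normal form (normal order): 18
term was already normal: no
first contracted redex: an elimVec iota-redex


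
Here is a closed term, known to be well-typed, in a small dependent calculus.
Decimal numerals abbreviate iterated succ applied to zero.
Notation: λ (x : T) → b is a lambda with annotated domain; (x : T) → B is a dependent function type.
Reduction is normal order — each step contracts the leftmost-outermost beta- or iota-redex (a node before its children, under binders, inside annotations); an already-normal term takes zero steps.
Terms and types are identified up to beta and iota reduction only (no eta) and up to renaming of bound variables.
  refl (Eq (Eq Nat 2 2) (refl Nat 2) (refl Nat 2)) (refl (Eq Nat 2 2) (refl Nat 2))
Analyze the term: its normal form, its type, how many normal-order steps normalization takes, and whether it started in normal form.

resulting normal form:
  refl (Eq (Eq Nat 2 2) (refl Nat 2) (refl Nat 2)) (refl (Eq Nat 2 2) (refl Nat 2))
the term's type:
  Eq (Eq (Eq Nat 2 2) (refl Nat 2) (refl Nat 2)) (refl (Eq Nat 2 2) (refl Nat 2)) (refl (Eq Nat 2 2) (refl Nat 2))
steps to reach normal form (normal order): 0
already normal: yes


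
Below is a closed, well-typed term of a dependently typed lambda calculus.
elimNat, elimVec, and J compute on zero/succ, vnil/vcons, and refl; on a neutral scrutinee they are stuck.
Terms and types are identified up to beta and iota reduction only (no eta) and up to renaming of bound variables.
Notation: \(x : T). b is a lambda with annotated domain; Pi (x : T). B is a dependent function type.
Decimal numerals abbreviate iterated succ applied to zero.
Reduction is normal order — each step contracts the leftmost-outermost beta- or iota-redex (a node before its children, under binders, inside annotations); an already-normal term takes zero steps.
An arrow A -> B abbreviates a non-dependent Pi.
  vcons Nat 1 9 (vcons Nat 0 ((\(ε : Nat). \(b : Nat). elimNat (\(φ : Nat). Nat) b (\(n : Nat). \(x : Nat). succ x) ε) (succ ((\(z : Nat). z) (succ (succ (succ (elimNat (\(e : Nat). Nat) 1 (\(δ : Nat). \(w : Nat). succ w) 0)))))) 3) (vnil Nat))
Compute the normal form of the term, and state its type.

normal form:
  vcons Nat 1 9 (vcons Nat 0 8 (vnil Nat))
inferred type:
  Vec Nat 2
observation: 20 normal-order steps normalize the term, beginning with a beta-redex.


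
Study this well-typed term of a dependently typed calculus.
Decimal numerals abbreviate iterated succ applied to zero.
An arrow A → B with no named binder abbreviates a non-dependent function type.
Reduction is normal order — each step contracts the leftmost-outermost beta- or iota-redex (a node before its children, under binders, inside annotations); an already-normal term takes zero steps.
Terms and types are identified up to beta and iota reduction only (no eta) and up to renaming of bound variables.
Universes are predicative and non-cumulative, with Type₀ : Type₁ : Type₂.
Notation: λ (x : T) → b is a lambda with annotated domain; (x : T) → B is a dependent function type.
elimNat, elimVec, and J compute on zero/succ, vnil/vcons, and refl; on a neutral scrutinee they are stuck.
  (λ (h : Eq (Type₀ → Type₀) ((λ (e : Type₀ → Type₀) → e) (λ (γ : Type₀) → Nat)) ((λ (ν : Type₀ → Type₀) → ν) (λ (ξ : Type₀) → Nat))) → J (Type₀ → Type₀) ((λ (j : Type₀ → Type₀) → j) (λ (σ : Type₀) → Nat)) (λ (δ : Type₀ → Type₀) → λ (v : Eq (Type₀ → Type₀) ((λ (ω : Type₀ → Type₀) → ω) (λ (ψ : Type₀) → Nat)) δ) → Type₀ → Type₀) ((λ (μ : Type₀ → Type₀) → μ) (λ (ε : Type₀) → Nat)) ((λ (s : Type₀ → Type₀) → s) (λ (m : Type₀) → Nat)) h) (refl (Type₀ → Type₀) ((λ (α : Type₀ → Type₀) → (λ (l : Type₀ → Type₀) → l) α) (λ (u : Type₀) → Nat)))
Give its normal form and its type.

reduced normal form:
  λ (h : Type₀) → Nat
inferred type:
  Type₀ → Type₀
observation: 3 normal-order steps separate the term from its normal form.


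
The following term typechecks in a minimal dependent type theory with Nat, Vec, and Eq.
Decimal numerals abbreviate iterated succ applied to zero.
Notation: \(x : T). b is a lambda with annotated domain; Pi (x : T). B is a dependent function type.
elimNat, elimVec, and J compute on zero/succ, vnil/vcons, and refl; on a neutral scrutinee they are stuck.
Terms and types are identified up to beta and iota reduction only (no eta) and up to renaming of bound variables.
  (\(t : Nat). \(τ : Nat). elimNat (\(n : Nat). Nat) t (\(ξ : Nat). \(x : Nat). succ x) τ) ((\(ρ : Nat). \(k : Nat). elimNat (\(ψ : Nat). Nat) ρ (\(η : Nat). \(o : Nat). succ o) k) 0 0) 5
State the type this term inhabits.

the term's type:
  Nat


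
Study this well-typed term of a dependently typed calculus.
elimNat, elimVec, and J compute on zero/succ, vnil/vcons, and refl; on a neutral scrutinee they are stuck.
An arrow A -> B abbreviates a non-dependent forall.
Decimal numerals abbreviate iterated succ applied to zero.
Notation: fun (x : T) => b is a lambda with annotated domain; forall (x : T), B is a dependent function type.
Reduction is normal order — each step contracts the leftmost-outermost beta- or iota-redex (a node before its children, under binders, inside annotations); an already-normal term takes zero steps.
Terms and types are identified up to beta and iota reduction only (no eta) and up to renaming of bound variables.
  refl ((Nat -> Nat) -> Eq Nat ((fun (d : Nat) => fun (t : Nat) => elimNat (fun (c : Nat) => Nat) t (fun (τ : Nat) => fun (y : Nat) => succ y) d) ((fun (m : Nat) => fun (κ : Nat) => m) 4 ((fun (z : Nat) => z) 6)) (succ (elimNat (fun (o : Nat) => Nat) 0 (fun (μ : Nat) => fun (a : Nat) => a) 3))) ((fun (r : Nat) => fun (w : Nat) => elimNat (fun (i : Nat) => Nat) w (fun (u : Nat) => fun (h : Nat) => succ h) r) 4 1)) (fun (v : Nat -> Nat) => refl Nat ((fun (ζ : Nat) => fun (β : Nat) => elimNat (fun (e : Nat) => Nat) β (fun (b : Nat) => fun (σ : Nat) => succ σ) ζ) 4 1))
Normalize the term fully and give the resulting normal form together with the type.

reduced normal form:
  refl ((Nat -> Nat) -> Eq Nat 5 5) (fun (d : Nat -> Nat) => refl Nat 5)
type:
  Eq ((Nat -> Nat) -> Eq Nat 5 5) (fun (d : Nat -> Nat) => refl Nat 5) (fun (t : Nat -> Nat) => refl Nat 5)
observation: the leftmost-outermost redex is a beta-redex, and normalization takes 57 steps.


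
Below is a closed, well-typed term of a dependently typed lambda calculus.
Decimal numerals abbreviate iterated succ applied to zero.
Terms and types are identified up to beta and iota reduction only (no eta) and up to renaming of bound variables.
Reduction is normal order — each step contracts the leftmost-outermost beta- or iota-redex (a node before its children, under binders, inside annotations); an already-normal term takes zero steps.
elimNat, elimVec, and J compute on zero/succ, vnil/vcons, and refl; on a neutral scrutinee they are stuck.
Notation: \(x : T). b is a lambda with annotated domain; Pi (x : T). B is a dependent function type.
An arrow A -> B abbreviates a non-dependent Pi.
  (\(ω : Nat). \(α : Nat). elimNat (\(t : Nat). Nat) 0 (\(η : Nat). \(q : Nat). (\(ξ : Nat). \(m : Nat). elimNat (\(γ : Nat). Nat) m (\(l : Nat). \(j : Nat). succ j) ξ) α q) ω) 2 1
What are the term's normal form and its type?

resulting normal form:
  2
type:
  Nat
observation: contracting a beta-redex first, the term normalizes in 21 steps.


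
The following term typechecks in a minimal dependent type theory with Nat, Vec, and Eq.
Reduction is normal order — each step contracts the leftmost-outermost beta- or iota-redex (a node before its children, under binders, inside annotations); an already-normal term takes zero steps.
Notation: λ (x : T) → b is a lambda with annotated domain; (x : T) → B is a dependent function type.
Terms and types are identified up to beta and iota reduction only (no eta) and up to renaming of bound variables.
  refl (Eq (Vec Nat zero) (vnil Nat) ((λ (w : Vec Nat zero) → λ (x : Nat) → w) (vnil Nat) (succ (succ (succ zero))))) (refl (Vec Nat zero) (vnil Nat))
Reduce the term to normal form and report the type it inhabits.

normal form:
  refl (Eq (Vec Nat zero) (vnil Nat) (vnil Nat)) (refl (Vec Nat zero) (vnil Nat))
inferred type:
  Eq (Eq (Vec Nat zero) (vnil Nat) (vnil Nat)) (refl (Vec Nat zero) (vnil Nat)) (refl (Vec Nat zero) (vnil Nat))


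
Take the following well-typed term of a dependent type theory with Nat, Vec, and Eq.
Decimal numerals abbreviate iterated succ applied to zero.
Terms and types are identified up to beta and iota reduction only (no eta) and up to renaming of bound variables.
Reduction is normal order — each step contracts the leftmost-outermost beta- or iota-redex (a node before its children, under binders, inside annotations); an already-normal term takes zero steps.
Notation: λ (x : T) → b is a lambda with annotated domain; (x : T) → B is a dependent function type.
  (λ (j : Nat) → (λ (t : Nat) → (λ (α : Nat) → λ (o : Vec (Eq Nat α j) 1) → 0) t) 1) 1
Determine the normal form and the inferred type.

normal form:
  λ (j : Vec (Eq Nat 1 1) 1) → 0
inferred type:
  (j : Vec (Eq Nat 1 1) 1) → Nat
observation: 3 normal-order steps normalize the term, beginning with a beta-redex.


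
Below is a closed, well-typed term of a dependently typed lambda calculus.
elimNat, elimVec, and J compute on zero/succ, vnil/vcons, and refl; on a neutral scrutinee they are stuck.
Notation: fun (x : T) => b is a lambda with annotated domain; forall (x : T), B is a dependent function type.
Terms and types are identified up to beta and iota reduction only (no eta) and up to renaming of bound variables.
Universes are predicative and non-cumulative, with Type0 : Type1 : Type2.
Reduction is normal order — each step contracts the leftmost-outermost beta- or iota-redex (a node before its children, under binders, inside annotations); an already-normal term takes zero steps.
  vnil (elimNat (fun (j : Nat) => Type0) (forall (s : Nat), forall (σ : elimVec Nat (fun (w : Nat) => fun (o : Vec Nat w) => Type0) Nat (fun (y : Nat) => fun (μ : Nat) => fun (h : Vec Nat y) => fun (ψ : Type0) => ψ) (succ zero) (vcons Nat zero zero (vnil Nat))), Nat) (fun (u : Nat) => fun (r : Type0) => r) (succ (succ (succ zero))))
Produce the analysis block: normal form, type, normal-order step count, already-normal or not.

normal form:
  vnil (forall (j : Nat), forall (s : Nat), Nat)
inferred type:
  Vec (forall (j : Nat), forall (s : Nat), Nat) zero
normal-order step count: 16
term was already normal: no
first contracted redex: an elimNat iota-redex


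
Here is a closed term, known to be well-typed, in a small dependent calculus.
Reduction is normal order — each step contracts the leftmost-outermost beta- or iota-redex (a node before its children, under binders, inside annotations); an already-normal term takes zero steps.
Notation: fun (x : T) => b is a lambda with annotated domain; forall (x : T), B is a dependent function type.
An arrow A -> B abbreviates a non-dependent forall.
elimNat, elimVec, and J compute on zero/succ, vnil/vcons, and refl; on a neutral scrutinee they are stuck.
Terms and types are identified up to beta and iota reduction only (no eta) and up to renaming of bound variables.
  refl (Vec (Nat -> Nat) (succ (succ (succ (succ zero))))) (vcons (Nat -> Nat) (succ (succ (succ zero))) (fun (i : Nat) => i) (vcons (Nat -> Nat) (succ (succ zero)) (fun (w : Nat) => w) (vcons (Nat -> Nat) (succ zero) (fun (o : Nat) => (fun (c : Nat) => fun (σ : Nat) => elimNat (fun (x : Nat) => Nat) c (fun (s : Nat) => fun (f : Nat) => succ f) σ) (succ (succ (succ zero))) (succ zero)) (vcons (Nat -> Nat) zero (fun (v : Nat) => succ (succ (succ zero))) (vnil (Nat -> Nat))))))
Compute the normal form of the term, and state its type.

reduced normal form:
  refl (Vec (Nat -> Nat) (succ (succ (succ (succ zero))))) (vcons (Nat -> Nat) (succ (succ (succ zero))) (fun (i : Nat) => i) (vcons (Nat -> Nat) (succ (succ zero)) (fun (w : Nat) => w) (vcons (Nat -> Nat) (succ zero) (fun (o : Nat) => succ (succ (succ (succ zero)))) (vcons (Nat -> Nat) zero (fun (c : Nat) => succ (succ (succ zero))) (vnil (Nat -> Nat))))))
the term's type:
  Eq (Vec (Nat -> Nat) (succ (succ (succ (succ zero))))) (vcons (Nat -> Nat) (succ (succ (succ zero))) (fun (i : Nat) => i) (vcons (Nat -> Nat) (succ (succ zero)) (fun (w : Nat) => w) (vcons (Nat -> Nat) (succ zero) (fun (o : Nat) => succ (succ (succ (succ zero)))) (vcons (Nat -> Nat) zero (fun (c : Nat) => succ (succ (succ zero))) (vnil (Nat -> Nat)))))) (vcons (Nat -> Nat) (succ (succ (succ zero))) (fun (σ : Nat) => σ) (vcons (Nat -> Nat) (succ (succ zero)) (fun (x : Nat) => x) (vcons (Nat -> Nat) (succ zero) (fun (s : Nat) => succ (succ (succ (succ zero)))) (vcons (Nat -> Nat) zero (fun (f : Nat) => succ (succ (succ zero))) (vnil (Nat -> Nat))))))


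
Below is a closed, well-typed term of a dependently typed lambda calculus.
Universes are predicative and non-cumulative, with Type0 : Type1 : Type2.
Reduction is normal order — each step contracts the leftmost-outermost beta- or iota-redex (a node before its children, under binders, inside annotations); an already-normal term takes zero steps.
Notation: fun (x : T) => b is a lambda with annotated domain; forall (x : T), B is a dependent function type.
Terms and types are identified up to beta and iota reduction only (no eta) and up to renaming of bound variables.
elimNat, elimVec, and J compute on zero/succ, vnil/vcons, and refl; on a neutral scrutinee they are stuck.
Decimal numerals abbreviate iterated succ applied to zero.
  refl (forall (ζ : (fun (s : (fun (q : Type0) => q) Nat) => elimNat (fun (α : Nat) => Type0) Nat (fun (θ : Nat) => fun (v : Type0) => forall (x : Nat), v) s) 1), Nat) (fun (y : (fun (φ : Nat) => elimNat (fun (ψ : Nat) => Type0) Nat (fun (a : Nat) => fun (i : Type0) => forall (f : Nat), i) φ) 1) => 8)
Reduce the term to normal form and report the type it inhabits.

resulting normal form:
  refl (forall (ζ : forall (s : Nat), Nat), Nat) (fun (q : forall (α : Nat), Nat) => 8)
type:
  Eq (forall (ζ : forall (s : Nat), Nat), Nat) (fun (q : forall (α : Nat), Nat) => 8) (fun (θ : forall (v : Nat), Nat) => 8)


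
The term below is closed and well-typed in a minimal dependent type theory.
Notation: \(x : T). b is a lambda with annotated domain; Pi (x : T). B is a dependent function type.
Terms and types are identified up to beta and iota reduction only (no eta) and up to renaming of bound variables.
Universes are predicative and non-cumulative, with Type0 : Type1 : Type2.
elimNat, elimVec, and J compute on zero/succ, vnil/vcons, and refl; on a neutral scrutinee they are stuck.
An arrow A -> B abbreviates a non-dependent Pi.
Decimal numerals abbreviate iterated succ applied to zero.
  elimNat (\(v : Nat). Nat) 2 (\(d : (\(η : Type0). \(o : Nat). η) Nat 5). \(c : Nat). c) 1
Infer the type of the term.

the term's type:
  Nat


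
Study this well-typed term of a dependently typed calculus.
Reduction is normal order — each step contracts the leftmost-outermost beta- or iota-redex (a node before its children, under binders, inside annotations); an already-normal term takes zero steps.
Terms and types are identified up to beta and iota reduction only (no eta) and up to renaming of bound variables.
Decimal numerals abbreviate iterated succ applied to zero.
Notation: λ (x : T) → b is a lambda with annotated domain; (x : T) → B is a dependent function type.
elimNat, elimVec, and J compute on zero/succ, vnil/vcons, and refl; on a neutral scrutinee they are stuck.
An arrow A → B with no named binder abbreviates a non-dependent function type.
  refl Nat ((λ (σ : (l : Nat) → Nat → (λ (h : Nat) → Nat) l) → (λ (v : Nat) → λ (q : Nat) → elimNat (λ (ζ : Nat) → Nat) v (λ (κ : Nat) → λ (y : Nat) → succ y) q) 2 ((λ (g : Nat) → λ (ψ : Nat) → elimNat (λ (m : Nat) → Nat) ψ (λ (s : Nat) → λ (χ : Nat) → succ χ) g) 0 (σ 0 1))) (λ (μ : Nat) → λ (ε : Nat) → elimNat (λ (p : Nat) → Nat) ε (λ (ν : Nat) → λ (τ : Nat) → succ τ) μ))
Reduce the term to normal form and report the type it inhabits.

reduced normal form:
  refl Nat 3
type:
  Eq Nat 3 3
observation: normalization takes exactly 13 steps under the normal-order strategy.


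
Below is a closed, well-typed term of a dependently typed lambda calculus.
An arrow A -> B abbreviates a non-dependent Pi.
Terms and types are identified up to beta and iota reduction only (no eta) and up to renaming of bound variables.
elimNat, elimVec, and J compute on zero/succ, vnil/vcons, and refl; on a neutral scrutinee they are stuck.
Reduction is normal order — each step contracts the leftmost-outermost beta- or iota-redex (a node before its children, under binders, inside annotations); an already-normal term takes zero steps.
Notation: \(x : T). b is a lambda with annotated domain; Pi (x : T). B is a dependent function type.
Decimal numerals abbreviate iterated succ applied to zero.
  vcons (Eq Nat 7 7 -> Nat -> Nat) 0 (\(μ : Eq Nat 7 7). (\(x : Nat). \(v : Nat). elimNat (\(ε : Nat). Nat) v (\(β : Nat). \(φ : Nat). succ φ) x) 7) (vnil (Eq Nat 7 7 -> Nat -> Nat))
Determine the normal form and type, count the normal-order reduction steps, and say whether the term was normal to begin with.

resulting normal form:
  vcons (Eq Nat 7 7 -> Nat -> Nat) 0 (\(μ : Eq Nat 7 7). \(x : Nat). succ (succ (succ (succ (succ (succ (succ x))))))) (vnil (Eq Nat 7 7 -> Nat -> Nat))
inferred type:
  Vec (Eq Nat 7 7 -> Nat -> Nat) 1
normal-order step count: 23
already normal: no
first contracted redex: a beta-redex


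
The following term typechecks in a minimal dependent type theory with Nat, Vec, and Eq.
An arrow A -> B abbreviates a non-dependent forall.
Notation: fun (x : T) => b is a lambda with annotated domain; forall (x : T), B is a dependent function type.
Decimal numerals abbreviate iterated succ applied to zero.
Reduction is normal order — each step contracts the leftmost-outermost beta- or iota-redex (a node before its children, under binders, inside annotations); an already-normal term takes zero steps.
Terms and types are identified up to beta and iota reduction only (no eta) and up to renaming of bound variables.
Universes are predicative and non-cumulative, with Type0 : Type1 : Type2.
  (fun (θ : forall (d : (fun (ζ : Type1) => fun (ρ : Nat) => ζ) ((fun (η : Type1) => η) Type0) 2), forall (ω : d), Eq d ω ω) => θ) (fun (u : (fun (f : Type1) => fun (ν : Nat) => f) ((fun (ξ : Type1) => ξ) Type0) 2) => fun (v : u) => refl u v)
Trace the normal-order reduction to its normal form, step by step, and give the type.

normal-order reduction:
  (fun (θ : forall (d : (fun (ζ : Type1) => fun (ρ : Nat) => ζ) ((fun (η : Type1) => η) Type0) 2), forall (ω : d), Eq d ω ω) => θ) (fun (u : (fun (f : Type1) => fun (ν : Nat) => f) ((fun (ξ : Type1) => ξ) Type0) 2) => fun (v : u) => refl u v)
  ~> fun (θ : (fun (d : Type1) => fun (ζ : Nat) => d) ((fun (ρ : Type1) => ρ) Type0) 2) => fun (η : θ) => refl θ η
  ~> fun (θ : (fun (d : Nat) => (fun (ζ : Type1) => ζ) Type0) 2) => fun (ρ : θ) => refl θ ρ
  ~> fun (θ : (fun (d : Type1) => d) Type0) => fun (ζ : θ) => refl θ ζ
  ~> fun (θ : Type0) => fun (d : θ) => refl θ d
the term's type:
  forall (θ : Type0), forall (d : θ), Eq θ d d


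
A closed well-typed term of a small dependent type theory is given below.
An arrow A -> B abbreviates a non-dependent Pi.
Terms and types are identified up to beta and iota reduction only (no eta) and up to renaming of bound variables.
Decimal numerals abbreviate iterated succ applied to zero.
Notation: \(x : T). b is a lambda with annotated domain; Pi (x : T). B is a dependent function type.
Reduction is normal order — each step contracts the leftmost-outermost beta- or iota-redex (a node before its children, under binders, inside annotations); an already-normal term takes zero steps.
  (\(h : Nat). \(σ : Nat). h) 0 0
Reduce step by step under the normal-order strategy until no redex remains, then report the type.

reduction (normal order):
  (\(h : Nat). \(σ : Nat). h) 0 0
  ~> (\(h : Nat). 0) 0
  ~> 0
the term's type:
  Nat


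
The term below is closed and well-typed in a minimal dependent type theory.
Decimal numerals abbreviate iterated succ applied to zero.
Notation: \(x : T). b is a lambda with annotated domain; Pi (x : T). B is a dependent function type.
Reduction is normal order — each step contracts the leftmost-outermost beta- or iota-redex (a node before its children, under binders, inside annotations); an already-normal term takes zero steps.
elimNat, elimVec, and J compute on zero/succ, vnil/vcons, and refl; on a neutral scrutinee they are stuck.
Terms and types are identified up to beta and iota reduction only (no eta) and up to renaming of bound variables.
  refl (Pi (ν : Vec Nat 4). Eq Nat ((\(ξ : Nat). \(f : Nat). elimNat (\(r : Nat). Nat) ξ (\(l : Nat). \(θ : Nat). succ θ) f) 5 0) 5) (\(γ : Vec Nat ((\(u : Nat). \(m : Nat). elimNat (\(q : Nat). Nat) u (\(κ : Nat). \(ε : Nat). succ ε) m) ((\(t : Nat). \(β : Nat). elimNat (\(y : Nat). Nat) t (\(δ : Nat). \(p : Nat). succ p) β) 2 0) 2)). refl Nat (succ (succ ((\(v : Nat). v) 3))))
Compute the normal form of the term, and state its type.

resulting normal form:
  refl (Pi (ν : Vec Nat 4). Eq Nat 5 5) (\(ξ : Vec Nat 4). refl Nat 5)
the term's type:
  Eq (Pi (ν : Vec Nat 4). Eq Nat 5 5) (\(ξ : Vec Nat 4). refl Nat 5) (\(f : Vec Nat 4). refl Nat 5)
observation: 16 normal-order steps normalize the term, beginning with a beta-redex.


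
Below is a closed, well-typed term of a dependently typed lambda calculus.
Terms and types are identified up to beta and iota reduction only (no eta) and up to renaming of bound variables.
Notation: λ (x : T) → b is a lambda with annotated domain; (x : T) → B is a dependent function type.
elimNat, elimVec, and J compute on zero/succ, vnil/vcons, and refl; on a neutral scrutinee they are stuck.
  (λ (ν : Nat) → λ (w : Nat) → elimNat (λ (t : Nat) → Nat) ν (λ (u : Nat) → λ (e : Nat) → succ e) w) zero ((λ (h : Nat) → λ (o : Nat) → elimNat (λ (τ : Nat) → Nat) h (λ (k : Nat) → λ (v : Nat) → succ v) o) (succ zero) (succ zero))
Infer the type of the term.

the term's type:
  Nat


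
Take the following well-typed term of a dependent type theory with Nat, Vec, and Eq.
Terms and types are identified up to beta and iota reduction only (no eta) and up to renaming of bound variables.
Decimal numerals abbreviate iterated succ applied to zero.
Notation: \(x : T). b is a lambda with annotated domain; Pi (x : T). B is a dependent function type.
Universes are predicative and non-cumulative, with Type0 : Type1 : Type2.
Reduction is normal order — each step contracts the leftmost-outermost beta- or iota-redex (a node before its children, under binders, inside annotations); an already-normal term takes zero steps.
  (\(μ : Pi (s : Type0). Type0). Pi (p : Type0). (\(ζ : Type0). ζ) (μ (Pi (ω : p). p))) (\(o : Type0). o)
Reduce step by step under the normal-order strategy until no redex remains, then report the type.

normal-order reduction sequence:
  (\(μ : Pi (s : Type0). Type0). Pi (p : Type0). (\(ζ : Type0). ζ) (μ (Pi (ω : p). p))) (\(o : Type0). o)
  ~> Pi (μ : Type0). (\(s : Type0). s) ((\(p : Type0). p) (Pi (ζ : μ). μ))
  ~> Pi (μ : Type0). (\(s : Type0). s) (Pi (p : μ). μ)
  ~> Pi (μ : Type0). Pi (s : μ). μ
inferred type:
  Type1


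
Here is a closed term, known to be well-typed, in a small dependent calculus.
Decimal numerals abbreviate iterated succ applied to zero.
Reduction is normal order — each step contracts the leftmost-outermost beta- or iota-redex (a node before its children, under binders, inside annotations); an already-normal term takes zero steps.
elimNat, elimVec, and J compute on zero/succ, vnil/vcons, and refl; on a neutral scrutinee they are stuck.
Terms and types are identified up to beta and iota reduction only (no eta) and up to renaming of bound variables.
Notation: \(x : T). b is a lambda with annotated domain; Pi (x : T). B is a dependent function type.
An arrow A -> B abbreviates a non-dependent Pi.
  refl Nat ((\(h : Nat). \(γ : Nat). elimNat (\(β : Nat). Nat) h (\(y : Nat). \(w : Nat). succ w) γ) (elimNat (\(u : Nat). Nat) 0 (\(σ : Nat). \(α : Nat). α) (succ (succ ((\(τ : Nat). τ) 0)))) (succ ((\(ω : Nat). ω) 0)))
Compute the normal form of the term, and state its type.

resulting normal form:
  refl Nat 1
inferred type:
  Eq Nat 1 1


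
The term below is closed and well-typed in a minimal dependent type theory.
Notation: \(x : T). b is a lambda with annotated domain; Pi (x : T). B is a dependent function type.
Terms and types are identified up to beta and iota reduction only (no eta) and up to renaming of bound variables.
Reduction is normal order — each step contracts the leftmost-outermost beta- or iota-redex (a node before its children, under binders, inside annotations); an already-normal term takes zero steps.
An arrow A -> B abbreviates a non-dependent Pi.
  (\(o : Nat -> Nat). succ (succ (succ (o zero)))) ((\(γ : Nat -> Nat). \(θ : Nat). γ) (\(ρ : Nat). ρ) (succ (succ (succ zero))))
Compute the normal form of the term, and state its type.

normal form:
  succ (succ (succ zero))
type:
  Nat


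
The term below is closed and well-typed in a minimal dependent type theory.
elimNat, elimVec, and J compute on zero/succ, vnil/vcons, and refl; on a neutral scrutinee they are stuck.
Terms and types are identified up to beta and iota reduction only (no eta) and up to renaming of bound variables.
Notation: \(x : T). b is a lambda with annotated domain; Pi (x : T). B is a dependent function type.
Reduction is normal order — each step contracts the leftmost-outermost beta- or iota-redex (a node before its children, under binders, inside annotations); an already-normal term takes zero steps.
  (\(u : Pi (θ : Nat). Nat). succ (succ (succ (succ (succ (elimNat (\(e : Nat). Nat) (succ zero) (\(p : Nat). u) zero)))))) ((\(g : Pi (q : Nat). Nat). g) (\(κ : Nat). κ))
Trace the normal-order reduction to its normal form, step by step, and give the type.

normal-order reduction sequence:
  (\(u : Pi (θ : Nat). Nat). succ (succ (succ (succ (succ (elimNat (\(e : Nat). Nat) (succ zero) (\(p : Nat). u) zero)))))) ((\(g : Pi (q : Nat). Nat). g) (\(κ : Nat). κ))
  ~> succ (succ (succ (succ (succ (elimNat (\(u : Nat). Nat) (succ zero) (\(θ : Nat). (\(e : Pi (p : Nat). Nat). e) (\(g : Nat). g)) zero)))))
  ~> succ (succ (succ (succ (succ (succ zero)))))
inferred type:
  Nat


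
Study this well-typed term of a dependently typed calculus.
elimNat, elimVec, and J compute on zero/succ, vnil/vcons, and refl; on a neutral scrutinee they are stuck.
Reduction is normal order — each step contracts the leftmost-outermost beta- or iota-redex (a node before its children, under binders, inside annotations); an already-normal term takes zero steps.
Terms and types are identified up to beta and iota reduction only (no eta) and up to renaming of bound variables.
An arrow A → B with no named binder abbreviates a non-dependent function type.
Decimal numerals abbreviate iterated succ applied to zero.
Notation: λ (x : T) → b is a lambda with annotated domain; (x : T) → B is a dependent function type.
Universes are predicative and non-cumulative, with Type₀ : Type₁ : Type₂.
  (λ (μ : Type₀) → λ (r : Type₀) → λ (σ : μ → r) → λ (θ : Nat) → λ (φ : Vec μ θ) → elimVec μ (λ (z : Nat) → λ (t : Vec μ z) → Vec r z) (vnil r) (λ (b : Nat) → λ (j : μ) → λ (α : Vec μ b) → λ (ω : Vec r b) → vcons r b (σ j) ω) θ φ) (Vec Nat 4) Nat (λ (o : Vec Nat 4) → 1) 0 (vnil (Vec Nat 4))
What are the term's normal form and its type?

reduced normal form:
  vnil Nat
inferred type:
  Vec Nat 0


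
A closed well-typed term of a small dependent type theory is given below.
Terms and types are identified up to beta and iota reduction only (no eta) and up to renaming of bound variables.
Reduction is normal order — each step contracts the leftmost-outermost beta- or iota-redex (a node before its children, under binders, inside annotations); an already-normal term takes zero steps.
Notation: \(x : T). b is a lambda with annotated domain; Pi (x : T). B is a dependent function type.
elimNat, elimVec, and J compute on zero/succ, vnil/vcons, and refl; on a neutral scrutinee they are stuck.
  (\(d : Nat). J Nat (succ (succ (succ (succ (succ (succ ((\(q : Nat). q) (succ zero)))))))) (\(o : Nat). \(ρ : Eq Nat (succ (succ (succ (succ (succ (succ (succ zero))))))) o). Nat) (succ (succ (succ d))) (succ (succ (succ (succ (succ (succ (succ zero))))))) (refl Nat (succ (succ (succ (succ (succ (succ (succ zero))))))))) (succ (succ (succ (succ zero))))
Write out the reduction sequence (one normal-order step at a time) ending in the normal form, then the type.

normal-order reduction sequence:
  (\(d : Nat). J Nat (succ (succ (succ (succ (succ (succ ((\(q : Nat). q) (succ zero)))))))) (\(o : Nat). \(ρ : Eq Nat (succ (succ (succ (succ (succ (succ (succ zero))))))) o). Nat) (succ (succ (succ d))) (succ (succ (succ (succ (succ (succ (succ zero))))))) (refl Nat (succ (succ (succ (succ (succ (succ (succ zero))))))))) (succ (succ (succ (succ zero))))
  ~> J Nat (succ (succ (succ (succ (succ (succ ((\(d : Nat). d) (succ zero)))))))) (\(q : Nat). \(o : Eq Nat (succ (succ (succ (succ (succ (succ (succ zero))))))) q). Nat) (succ (succ (succ (succ (succ (succ (succ zero))))))) (succ (succ (succ (succ (succ (succ (succ zero))))))) (refl Nat (succ (succ (succ (succ (succ (succ (succ zero))))))))
  ~> succ (succ (succ (succ (succ (succ (succ zero))))))
inferred type:
  Nat


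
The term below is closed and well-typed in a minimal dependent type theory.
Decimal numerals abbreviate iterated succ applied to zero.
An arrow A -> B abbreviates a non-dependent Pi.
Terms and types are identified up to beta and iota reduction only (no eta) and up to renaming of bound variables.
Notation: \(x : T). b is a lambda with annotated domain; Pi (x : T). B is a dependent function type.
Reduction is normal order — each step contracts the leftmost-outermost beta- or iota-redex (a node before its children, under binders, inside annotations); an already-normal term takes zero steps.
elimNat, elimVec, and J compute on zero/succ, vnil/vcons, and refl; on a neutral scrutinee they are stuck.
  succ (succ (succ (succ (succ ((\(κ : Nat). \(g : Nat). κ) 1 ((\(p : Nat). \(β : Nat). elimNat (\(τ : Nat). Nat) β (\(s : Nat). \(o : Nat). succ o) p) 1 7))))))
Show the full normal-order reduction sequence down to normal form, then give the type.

normal-order reduction sequence:
  succ (succ (succ (succ (succ ((\(κ : Nat). \(g : Nat). κ) 1 ((\(p : Nat). \(β : Nat). elimNat (\(τ : Nat). Nat) β (\(s : Nat). \(o : Nat). succ o) p) 1 7))))))
  ~> succ (succ (succ (succ (succ ((\(κ : Nat). 1) ((\(g : Nat). \(p : Nat). elimNat (\(β : Nat). Nat) p (\(τ : Nat). \(s : Nat). succ s) g) 1 7))))))
  ~> 6
the term's type:
  Nat


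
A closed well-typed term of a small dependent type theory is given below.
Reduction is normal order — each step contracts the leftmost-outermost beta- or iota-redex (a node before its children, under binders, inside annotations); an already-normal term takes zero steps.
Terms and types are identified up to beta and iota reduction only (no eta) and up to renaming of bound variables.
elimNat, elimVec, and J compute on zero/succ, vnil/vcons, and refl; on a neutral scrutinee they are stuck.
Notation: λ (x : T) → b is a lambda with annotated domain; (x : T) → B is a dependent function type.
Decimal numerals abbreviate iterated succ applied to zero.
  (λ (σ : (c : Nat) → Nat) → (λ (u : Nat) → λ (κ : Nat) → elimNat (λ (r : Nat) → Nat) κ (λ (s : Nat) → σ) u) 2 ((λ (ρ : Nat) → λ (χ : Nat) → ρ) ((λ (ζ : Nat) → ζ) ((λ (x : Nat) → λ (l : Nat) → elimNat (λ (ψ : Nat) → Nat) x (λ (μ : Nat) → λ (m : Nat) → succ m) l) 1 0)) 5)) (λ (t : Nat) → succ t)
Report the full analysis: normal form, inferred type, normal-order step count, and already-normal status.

resulting normal form:
  3
inferred type:
  Nat
steps to reach normal form (normal order): 16
started in normal form: no
first redex: a beta-redex


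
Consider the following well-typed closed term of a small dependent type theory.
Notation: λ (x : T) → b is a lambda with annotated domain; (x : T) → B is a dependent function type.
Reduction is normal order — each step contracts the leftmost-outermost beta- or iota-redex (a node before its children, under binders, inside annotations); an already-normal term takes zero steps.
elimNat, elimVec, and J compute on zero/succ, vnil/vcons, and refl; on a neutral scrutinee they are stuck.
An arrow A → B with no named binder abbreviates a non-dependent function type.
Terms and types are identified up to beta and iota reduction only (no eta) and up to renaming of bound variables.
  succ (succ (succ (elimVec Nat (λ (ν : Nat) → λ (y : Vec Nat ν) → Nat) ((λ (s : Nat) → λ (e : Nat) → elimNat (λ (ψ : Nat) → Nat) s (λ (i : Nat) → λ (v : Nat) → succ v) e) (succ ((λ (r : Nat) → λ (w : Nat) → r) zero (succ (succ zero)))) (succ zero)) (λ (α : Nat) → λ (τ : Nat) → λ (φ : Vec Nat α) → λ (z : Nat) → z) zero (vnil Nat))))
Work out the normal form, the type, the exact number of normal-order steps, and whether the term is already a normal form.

resulting normal form:
  succ (succ (succ (succ (succ zero))))
inferred type:
  Nat
reduction steps (normal order): 9
already normal: no
first redex: an elimVec iota-redex


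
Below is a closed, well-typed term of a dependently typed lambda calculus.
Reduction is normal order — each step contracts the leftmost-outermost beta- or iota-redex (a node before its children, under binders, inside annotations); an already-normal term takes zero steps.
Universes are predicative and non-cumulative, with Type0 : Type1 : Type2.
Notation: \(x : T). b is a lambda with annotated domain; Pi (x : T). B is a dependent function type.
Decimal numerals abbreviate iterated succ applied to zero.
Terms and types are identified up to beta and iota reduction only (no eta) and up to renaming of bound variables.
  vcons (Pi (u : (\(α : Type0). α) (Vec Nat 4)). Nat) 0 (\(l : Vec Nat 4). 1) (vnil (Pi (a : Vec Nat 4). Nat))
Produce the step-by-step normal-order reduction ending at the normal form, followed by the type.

normal-order reduction:
  vcons (Pi (u : (\(α : Type0). α) (Vec Nat 4)). Nat) 0 (\(l : Vec Nat 4). 1) (vnil (Pi (a : Vec Nat 4). Nat))
  ~> vcons (Pi (u : Vec Nat 4). Nat) 0 (\(α : Vec Nat 4). 1) (vnil (Pi (l : Vec Nat 4). Nat))
the term's type:
  Vec (Pi (u : Vec Nat 4). Nat) 1


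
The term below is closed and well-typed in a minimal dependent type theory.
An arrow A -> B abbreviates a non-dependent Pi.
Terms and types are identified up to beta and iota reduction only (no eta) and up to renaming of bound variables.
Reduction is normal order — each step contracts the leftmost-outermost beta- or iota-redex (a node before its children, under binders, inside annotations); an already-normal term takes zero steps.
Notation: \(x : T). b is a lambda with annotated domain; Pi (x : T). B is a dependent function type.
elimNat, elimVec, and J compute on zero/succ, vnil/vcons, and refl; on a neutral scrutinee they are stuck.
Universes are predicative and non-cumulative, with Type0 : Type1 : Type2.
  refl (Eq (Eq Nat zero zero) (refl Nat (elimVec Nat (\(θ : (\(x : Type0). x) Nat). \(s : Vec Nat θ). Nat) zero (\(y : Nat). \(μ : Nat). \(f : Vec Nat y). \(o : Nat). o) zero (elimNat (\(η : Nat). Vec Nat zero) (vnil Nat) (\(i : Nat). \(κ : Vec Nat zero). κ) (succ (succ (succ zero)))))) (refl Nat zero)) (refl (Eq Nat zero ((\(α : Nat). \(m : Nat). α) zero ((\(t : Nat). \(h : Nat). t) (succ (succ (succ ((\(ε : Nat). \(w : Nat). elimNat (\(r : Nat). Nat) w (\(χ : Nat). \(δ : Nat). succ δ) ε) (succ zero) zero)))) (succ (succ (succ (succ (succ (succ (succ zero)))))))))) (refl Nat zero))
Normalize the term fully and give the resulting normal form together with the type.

normal form:
  refl (Eq (Eq Nat zero zero) (refl Nat zero) (refl Nat zero)) (refl (Eq Nat zero zero) (refl Nat zero))
type:
  Eq (Eq (Eq Nat zero zero) (refl Nat zero) (refl Nat zero)) (refl (Eq Nat zero zero) (refl Nat zero)) (refl (Eq Nat zero zero) (refl Nat zero))
observation: reduction starts at a beta-redex, and 14 normal-order steps reach the normal form.


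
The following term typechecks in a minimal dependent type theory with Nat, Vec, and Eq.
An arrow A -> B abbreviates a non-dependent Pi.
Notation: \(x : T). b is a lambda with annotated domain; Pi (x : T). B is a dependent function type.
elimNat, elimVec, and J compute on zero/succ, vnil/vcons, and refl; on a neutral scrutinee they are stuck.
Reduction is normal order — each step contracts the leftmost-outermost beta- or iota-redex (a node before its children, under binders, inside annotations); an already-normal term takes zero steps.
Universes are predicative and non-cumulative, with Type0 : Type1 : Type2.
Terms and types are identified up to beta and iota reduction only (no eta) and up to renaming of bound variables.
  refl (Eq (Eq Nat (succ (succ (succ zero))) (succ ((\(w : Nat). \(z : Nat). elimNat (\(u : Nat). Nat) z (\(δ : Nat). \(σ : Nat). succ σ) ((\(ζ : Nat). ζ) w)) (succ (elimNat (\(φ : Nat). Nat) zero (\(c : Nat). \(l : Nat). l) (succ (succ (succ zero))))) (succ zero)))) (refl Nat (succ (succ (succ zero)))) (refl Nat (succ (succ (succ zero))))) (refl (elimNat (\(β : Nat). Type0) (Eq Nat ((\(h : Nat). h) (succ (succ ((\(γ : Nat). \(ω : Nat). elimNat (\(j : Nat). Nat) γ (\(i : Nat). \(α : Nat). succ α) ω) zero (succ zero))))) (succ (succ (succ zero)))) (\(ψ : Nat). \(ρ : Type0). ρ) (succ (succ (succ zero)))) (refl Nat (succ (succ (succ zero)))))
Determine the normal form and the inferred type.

reduced normal form:
  refl (Eq (Eq Nat (succ (succ (succ zero))) (succ (succ (succ zero)))) (refl Nat (succ (succ (succ zero)))) (refl Nat (succ (succ (succ zero))))) (refl (Eq Nat (succ (succ (succ zero))) (succ (succ (succ zero)))) (refl Nat (succ (succ (succ zero)))))
type:
  Eq (Eq (Eq Nat (succ (succ (succ zero))) (succ (succ (succ zero)))) (refl Nat (succ (succ (succ zero)))) (refl Nat (succ (succ (succ zero))))) (refl (Eq Nat (succ (succ (succ zero))) (succ (succ (succ zero)))) (refl Nat (succ (succ (succ zero))))) (refl (Eq Nat (succ (succ (succ zero))) (succ (succ (succ zero)))) (refl Nat (succ (succ (succ zero)))))


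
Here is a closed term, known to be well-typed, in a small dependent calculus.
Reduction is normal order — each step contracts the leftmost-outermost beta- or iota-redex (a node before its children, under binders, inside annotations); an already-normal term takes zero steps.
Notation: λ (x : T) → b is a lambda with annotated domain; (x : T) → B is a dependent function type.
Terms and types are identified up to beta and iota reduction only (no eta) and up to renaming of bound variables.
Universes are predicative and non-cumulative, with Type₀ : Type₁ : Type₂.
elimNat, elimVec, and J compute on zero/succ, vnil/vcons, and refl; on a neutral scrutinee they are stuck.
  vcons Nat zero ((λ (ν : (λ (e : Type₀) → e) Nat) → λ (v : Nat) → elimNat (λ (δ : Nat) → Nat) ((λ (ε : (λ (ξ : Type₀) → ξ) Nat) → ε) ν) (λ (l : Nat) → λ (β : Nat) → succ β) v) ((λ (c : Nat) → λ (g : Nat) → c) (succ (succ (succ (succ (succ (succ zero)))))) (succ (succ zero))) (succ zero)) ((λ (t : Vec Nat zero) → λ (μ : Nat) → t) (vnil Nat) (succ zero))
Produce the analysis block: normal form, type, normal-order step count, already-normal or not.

normal form:
  vcons Nat zero (succ (succ (succ (succ (succ (succ (succ zero))))))) (vnil Nat)
type:
  Vec Nat (succ zero)
normal-order step count: 11
started in normal form: no
first contracted redex: a beta-redex
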